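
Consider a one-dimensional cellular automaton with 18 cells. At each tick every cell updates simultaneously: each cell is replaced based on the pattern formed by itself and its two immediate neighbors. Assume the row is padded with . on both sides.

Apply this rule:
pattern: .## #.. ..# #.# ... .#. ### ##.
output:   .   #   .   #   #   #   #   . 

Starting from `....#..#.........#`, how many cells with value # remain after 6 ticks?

tick 1: ###.##.#########.#
tick 2: .#.#..#.#######.##
tick 3: .####.##.#####.#..
tick 4: ..##.#..#.###.####
tick 5: #...###.##.#.#.##.
tick 6: ###..#.#..#####..#
count of #: 11

11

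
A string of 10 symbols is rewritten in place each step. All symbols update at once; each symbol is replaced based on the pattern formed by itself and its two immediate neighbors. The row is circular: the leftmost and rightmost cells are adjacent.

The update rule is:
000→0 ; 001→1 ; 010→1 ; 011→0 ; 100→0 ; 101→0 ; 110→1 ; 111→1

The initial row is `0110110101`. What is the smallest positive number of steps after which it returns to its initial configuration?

0010010101
0110110101

2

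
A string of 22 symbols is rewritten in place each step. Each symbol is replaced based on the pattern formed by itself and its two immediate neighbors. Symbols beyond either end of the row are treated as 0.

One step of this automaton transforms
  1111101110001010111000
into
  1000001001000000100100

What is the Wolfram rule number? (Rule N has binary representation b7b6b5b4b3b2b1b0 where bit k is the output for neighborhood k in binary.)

position 1: 111 → 0  (bit 7 = 0)
position 4: 110 → 0  (bit 6 = 0)
position 5: 101 → 0  (bit 5 = 0)
position 9: 100 → 1  (bit 4 = 1)
position 0: 011 → 1  (bit 3 = 1)
position 12: 010 → 0  (bit 2 = 0)
position 11: 001 → 0  (bit 1 = 0)
position 10: 000 → 0  (bit 0 = 0)
bits b7..b0 = 00011000 = 24

24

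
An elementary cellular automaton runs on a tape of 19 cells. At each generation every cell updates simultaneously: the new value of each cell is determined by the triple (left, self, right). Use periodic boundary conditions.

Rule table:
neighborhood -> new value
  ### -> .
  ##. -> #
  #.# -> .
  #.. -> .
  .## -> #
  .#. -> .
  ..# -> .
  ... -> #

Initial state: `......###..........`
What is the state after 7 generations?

..#.........#...##.

generation 1: #####.#.#.#########
generation 2: ....#.....#........
generation 3: ###...###...#######
generation 4: ..#.#.#.#.#.#......
generation 5: #.............#####
generation 6: #.###########.#....
generation 7: ..#.........#...##.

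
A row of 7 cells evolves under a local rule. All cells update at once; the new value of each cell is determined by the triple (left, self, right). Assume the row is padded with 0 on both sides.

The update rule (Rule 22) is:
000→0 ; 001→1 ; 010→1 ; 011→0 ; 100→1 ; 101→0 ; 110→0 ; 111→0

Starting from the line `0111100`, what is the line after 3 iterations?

0011000

1000010
1100111
0011000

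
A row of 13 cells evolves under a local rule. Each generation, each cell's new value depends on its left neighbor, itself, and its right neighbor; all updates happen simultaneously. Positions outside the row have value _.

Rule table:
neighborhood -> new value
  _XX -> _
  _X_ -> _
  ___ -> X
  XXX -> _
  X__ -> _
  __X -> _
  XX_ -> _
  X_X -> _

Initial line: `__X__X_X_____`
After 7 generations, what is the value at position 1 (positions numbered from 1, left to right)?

X________XXXX
__XXXXXX_____
X________XXXX  (repeats generation 1; period 2)
generation 7: X________XXXX
position 1 holds X

X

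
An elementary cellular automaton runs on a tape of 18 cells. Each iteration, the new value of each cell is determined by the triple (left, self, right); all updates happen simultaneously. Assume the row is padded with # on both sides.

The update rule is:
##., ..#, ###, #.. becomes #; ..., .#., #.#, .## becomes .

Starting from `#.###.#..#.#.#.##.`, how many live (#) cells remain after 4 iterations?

#..##..##.......#.
###.###.##.....#..
###..##..##...#.##
#####.###.##.#...#
count of #: 12

12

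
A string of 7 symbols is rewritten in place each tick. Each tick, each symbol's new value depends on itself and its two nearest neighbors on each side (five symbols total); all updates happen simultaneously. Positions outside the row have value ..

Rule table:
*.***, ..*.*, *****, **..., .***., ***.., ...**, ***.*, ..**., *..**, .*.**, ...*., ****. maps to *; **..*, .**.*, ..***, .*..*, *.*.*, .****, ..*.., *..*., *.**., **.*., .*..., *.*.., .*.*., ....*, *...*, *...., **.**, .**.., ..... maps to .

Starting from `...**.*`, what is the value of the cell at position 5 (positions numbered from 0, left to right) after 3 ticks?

tick 1: ..**...
tick 2: .**.*..
tick 3: **.....
position 5 holds .

.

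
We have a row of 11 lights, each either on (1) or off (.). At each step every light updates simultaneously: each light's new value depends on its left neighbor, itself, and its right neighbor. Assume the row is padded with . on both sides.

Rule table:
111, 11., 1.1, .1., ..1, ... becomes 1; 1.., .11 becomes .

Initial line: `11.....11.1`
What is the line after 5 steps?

11.111.1111

step 1: .1.1111.111
step 2: 111.1111.11
step 3: .111.1111.1
step 4: 1.111.11111
step 5: 11.111.1111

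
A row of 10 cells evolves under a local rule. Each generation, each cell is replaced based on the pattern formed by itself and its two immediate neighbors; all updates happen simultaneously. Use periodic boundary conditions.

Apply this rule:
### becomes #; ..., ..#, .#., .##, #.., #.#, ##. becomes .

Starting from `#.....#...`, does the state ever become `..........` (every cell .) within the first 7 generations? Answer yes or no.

yes

..........
all cells are . at generation 1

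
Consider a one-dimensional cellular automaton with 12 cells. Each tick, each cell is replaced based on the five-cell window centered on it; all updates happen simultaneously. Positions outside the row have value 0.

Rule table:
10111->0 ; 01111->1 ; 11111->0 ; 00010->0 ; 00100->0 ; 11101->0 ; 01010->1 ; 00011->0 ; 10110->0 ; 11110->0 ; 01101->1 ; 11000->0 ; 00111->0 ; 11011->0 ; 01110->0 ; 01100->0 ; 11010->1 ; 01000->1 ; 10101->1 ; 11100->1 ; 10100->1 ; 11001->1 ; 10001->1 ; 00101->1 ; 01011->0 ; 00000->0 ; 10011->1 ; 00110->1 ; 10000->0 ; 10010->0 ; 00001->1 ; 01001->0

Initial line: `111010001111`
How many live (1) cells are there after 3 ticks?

3

tick 1: 000111100101
tick 2: 010010110111
tick 3: 000010010001
count of 1: 3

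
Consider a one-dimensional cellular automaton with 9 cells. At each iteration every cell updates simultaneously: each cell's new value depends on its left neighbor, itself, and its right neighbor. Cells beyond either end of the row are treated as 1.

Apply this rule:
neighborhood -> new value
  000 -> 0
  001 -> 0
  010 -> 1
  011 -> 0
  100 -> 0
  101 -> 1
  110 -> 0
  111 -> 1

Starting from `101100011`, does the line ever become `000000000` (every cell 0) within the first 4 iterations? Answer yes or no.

yes

010000001
110000000
100000000
000000000
all cells are 0 at iteration 4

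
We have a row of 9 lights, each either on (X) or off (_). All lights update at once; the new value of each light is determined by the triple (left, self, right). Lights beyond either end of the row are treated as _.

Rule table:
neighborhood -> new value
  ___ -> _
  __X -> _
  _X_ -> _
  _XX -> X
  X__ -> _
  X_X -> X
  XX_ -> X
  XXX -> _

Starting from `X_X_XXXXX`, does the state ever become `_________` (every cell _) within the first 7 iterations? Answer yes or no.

yes

iteration 1: _X_XX___X
iteration 2: __XXX____
iteration 3: __X_X____
iteration 4: ___X_____
iteration 5: _________
all cells are _ at iteration 5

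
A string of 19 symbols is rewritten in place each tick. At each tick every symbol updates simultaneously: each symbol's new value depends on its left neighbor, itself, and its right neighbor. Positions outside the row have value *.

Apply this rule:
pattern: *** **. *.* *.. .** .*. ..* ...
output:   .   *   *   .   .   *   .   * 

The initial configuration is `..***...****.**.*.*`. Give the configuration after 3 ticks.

*.**..**.*...*.*...

....*.*....**.****.
.**.***.**..**...**
*.**..**.*...*.*...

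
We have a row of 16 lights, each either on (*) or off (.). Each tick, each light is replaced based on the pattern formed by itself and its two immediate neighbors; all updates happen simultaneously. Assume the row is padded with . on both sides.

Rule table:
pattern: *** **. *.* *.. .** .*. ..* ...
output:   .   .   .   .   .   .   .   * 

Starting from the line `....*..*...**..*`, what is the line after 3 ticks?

***......*......

***......*......
....****...*****
***......*......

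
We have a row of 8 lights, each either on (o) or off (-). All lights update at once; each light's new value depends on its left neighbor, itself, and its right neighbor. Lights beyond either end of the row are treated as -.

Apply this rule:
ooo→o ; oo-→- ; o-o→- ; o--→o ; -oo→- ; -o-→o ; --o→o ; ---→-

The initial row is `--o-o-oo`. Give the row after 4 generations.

-oo-o---
o---oo--
oo-o--o-
---ooooo

---ooooo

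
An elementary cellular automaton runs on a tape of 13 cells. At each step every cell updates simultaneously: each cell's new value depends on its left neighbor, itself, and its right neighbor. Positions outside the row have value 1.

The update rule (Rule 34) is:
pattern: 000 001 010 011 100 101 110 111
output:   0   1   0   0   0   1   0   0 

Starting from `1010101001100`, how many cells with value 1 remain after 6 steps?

5

0101010010001
1010100100010
0101001000101
1010010001010
0100100010101
1001000101010
count of 1: 5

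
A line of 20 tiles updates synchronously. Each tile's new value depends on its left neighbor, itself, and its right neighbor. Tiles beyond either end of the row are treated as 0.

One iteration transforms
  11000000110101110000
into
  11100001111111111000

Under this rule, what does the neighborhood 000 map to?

0

At position 3 the neighborhood is 000; the next row has 0 there.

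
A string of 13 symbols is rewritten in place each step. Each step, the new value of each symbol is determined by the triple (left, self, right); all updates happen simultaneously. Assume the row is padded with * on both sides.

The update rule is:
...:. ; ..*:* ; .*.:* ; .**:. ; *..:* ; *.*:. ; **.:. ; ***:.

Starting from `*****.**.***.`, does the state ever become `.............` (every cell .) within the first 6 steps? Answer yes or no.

.............
all cells are . at step 1

yes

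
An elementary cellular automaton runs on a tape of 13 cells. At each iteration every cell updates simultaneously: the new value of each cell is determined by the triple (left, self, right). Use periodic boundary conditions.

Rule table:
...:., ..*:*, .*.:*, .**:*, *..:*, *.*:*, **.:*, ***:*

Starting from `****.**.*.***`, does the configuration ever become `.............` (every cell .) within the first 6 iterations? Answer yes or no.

no

*************
*************  (fixed point — unchanged through iteration 6)
iteration 6 is *************, still not uniform .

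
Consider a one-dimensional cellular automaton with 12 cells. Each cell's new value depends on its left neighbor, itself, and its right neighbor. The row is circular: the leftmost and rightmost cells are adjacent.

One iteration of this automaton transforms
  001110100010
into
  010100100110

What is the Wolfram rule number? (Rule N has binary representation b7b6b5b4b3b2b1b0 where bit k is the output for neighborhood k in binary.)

position 3: 111 → 1  (bit 7 = 1)
position 4: 110 → 0  (bit 6 = 0)
position 5: 101 → 0  (bit 5 = 0)
position 7: 100 → 0  (bit 4 = 0)
position 2: 011 → 0  (bit 3 = 0)
position 6: 010 → 1  (bit 2 = 1)
position 1: 001 → 1  (bit 1 = 1)
position 0: 000 → 0  (bit 0 = 0)
bits b7..b0 = 10000110 = 134

134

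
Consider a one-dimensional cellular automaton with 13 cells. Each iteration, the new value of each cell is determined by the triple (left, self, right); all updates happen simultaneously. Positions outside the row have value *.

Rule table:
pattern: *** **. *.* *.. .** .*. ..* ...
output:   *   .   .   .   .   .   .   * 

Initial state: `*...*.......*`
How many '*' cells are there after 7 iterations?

..*...*****..
....*..***...
.**.....*..*.
....***......
.**..*..****.
.........**..
.*******.....
count of *: 7

7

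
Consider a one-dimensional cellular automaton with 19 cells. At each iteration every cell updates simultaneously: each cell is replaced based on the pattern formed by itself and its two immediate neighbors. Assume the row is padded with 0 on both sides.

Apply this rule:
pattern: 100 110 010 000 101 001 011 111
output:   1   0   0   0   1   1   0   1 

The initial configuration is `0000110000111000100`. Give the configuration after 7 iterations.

iteration 1: 0001001001010101010
iteration 2: 0010110110101010101
iteration 3: 0101001001010101010
iteration 4: 1010110110101010101
iteration 5: 0101001001010101010  (repeats iteration 3; period 2)
iteration 7: 0101001001010101010

0101001001010101010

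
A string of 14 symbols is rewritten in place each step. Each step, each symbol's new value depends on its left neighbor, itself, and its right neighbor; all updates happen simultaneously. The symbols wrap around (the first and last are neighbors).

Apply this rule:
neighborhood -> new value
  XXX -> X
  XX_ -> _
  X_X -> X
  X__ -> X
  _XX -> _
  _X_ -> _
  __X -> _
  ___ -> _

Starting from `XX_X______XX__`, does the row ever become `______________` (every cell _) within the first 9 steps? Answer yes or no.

__X_X_______X_
___X_X_______X
X___X_X_______
_X___X_X______
__X___X_X_____
___X___X_X____
____X___X_X___
_____X___X_X__
______X___X_X_
step 9 is ______X___X_X_, still not uniform _

no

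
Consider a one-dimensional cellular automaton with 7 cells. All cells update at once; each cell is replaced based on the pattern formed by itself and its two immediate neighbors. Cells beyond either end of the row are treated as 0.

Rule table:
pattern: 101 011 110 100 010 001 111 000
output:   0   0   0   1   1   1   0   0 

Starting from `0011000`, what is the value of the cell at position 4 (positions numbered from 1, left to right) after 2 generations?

1

0100100
1111110
position 4 holds 1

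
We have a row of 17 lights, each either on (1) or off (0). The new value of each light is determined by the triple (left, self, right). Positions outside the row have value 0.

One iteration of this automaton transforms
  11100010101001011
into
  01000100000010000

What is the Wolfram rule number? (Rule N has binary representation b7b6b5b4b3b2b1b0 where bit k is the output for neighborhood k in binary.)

130

position 1: 111 → 1  (bit 7 = 1)
position 2: 110 → 0  (bit 6 = 0)
position 7: 101 → 0  (bit 5 = 0)
position 3: 100 → 0  (bit 4 = 0)
position 0: 011 → 0  (bit 3 = 0)
position 6: 010 → 0  (bit 2 = 0)
position 5: 001 → 1  (bit 1 = 1)
position 4: 000 → 0  (bit 0 = 0)
bits b7..b0 = 10000010 = 130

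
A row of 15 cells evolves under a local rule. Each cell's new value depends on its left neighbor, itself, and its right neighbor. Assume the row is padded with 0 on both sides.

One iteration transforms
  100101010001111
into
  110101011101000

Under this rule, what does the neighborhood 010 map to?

At position 0 the neighborhood is 010; the next row has 1 there.

1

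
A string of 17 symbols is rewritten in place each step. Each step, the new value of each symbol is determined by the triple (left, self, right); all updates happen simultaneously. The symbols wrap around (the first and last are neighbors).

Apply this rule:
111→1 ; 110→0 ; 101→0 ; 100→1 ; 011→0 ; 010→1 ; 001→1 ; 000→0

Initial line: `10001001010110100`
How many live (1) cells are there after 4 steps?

9

step 1: 11011111010000111
step 2: 10001110011001011
step 3: 01010101100111001
step 4: 01010100011010111
count of 1: 9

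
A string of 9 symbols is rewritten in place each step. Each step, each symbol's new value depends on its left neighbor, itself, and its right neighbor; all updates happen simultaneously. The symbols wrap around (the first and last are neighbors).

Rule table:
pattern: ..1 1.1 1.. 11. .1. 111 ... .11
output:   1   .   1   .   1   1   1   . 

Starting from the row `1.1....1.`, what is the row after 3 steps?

1.111111.
1..1111..
111.11.11

111.11.11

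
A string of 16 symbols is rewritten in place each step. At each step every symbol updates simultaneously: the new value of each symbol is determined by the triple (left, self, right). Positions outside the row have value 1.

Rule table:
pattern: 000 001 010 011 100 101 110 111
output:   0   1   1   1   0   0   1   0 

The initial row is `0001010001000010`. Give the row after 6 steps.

0101010101011010

0011010011000110
0111010111001110
0101010101011010
0101010101011010  (fixed point — unchanged through step 6)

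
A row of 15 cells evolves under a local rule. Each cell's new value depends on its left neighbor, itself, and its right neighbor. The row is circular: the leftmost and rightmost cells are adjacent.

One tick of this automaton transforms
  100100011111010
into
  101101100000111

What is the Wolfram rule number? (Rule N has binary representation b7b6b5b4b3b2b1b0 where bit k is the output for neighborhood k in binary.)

39

position 8: 111 → 0  (bit 7 = 0)
position 11: 110 → 0  (bit 6 = 0)
position 12: 101 → 1  (bit 5 = 1)
position 1: 100 → 0  (bit 4 = 0)
position 7: 011 → 0  (bit 3 = 0)
position 0: 010 → 1  (bit 2 = 1)
position 2: 001 → 1  (bit 1 = 1)
position 5: 000 → 1  (bit 0 = 1)
bits b7..b0 = 00100111 = 39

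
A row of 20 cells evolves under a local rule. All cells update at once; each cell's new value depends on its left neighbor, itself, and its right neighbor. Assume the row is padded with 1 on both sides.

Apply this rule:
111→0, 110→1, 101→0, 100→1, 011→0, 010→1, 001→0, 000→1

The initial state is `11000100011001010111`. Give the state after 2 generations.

00010001100101011110

01110111001101010000
00010001100101011110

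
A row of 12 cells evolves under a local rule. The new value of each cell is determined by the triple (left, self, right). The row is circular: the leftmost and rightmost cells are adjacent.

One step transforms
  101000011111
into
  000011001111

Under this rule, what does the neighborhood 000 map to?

1

At position 4 the neighborhood is 000; the next row has 1 there.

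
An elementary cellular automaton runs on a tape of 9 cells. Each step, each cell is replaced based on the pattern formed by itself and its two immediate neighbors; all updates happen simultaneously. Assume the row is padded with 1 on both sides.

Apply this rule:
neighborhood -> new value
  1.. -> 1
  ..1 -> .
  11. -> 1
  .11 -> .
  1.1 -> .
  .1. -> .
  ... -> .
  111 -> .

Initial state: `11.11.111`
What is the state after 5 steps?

.1..1....
..1..1...
1..1..1..
11..1..1.
.11..1...

.11..1...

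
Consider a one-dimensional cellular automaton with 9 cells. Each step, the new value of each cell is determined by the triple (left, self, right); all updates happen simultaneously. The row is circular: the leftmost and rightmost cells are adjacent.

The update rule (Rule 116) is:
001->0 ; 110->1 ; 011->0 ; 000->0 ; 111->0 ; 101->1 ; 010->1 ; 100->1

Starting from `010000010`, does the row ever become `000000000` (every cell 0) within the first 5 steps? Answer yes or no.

011000011
101100001
110110000
011011000
001101100
step 5 is 001101100, still not uniform 0

no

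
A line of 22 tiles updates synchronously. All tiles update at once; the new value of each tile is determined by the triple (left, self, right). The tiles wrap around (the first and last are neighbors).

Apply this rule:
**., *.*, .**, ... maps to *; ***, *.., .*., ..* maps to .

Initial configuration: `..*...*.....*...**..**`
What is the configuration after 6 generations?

generation 1: ....*...***...*.**..**
generation 2: .**...*.*.*.*..***..**
generation 3: ***.*..*.*.*...*.*..**
generation 4: ..**....*.*..*..*...*.
generation 5: *.**.**..*........*...
generation 6: .******....******...*.

.******....******...*.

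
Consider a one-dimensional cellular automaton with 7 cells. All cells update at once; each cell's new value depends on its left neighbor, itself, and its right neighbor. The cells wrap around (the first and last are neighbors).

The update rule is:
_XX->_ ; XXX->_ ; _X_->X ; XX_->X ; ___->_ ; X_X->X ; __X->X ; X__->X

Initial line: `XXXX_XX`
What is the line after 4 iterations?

iteration 1: ___XX__
iteration 2: __X_XX_
iteration 3: _XXX_XX
iteration 4: X__XX_X

X__XX_X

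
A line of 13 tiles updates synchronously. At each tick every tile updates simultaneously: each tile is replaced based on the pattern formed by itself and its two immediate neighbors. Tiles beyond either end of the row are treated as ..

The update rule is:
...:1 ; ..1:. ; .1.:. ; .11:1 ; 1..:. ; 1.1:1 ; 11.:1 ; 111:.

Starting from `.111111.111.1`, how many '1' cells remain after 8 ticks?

5

tick 1: .1....111.11.
tick 2: ...11.1.1111.
tick 3: 11.111.11..1.
tick 4: 1111.1111....
tick 5: 1..111..1.111
tick 6: ...1.1...11.1
tick 7: 11..1..1.111.
tick 8: 11......11.1.
count of 1: 5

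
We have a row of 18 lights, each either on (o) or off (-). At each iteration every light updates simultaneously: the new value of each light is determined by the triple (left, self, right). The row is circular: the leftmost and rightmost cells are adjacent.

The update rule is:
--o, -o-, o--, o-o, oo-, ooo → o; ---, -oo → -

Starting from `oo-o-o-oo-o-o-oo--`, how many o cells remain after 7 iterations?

15

iteration 1: -oooooo-oooooo-ooo
iteration 2: o-oooooo-oooooo-oo
iteration 3: oo-oooooo-oooooo-o
iteration 4: ooo-oooooo-oooooo-
iteration 5: -ooo-oooooo-oooooo
iteration 6: o-ooo-oooooo-ooooo
iteration 7: oo-ooo-oooooo-oooo
count of o: 15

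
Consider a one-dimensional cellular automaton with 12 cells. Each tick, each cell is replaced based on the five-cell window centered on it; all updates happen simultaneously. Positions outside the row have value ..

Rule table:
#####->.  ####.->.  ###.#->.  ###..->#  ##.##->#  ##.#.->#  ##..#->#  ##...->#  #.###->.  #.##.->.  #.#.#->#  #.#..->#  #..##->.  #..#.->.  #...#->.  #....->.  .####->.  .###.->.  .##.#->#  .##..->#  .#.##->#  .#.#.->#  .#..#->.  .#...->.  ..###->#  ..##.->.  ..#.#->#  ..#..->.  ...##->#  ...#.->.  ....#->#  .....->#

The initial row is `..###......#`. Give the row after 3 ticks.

...##.##..##

###.##.###..
#..#.##..##.
...##.##..##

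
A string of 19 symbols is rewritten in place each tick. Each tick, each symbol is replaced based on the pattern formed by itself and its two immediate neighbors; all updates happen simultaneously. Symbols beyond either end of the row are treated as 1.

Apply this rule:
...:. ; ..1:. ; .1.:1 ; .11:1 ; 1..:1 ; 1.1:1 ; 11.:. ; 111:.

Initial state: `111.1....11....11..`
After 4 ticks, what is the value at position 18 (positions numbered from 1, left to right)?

...111...1.1...1.1.
1..1..1..1111..1111
.1.11.11.1...1.1...
1111.11.111..1111..
position 18 holds .

.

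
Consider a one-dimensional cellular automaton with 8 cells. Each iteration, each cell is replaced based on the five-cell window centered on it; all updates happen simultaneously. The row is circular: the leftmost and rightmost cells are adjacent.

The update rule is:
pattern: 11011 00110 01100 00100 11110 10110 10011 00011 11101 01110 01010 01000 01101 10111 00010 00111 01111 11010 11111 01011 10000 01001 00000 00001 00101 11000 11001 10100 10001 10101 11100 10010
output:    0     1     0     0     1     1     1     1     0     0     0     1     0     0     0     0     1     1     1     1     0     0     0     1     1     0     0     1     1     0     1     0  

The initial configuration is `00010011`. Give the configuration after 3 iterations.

11011100

01000110
00111100
11011100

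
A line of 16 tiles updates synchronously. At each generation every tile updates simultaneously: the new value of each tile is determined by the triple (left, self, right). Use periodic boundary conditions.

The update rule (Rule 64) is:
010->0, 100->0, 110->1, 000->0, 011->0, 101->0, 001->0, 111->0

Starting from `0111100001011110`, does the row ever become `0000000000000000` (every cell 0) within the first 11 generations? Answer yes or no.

yes

generation 1: 0000100000000010
generation 2: 0000000000000000
all cells are 0 at generation 2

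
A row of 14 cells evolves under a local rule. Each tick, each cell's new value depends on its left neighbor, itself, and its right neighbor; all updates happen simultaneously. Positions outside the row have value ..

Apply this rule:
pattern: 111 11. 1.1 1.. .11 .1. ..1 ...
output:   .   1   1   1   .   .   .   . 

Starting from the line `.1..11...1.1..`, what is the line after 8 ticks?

tick 1: ..1..11...1.1.
tick 2: ...1..11...1.1
tick 3: ....1..11...1.
tick 4: .....1..11...1
tick 5: ......1..11...
tick 6: .......1..11..
tick 7: ........1..11.
tick 8: .........1..11

.........1..11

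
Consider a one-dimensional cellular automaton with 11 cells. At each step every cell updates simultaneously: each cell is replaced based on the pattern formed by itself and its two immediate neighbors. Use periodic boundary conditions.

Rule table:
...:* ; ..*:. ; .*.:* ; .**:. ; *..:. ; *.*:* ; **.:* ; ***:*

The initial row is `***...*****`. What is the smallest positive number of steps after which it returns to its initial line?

22

***.*..****
*****...***
*****.*..**
*******...*
*******.*..
.********..
..*******.*
...********
.*..*******
**...******
**.*..*****
****...****
****.*..***
******...**
******.*..*
********...
.*******.*.
..********.
*..*******.
*...*******
*.*..******
***...*****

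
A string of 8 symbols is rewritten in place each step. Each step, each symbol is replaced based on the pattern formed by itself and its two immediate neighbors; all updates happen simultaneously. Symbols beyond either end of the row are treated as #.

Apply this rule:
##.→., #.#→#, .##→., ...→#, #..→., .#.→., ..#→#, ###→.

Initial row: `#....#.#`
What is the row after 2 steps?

step 1: ..###.#.
step 2: .#...#.#

.#...#.#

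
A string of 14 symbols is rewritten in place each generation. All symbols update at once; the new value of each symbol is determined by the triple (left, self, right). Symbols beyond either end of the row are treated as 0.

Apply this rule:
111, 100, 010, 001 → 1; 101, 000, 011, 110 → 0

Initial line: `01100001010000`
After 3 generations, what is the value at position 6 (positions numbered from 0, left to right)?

generation 1: 10010011011000
generation 2: 11111100000100
generation 3: 01111010001110
position 6 holds 1

1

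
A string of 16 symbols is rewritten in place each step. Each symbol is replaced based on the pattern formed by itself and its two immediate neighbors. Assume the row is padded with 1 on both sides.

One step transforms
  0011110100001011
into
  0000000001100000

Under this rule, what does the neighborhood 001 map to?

0

At position 1 the neighborhood is 001; the next row has 0 there.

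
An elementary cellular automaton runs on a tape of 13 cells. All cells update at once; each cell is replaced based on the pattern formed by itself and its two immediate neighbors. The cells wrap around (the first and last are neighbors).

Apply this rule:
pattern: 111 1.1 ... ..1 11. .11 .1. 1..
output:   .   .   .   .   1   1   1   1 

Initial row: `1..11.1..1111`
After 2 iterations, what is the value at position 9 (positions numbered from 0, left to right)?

1

iteration 1: 11.11.11.1...
iteration 2: 11.11.11.11..
position 9 holds 1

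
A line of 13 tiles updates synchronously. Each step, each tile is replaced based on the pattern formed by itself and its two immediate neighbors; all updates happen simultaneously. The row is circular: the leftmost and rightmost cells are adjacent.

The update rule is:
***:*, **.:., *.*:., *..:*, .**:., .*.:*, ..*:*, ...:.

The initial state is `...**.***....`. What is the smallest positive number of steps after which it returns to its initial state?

21

step 1: ..*....*.*...
step 2: .***..**.**..
step 3: *.*.**.....*.
step 4: *.*...*...**.
step 5: *.**.***.*...
step 6: *.....*..**.*
step 7: .*...****....
step 8: ***.*.**.*...
step 9: .*..*....**.*
step 10: .*****..*...*
step 11: ..***.****.**
step 12: **.*...**....
step 13: ...**.*..*..*
step 14: *.*...*******
step 15: ..**.*.******
step 16: **...*..****.
step 17: ..*.****.**..
step 18: .**..**....*.
step 19: *..**..*..***
step 20: .**..*****.**
step 21: ...**.***....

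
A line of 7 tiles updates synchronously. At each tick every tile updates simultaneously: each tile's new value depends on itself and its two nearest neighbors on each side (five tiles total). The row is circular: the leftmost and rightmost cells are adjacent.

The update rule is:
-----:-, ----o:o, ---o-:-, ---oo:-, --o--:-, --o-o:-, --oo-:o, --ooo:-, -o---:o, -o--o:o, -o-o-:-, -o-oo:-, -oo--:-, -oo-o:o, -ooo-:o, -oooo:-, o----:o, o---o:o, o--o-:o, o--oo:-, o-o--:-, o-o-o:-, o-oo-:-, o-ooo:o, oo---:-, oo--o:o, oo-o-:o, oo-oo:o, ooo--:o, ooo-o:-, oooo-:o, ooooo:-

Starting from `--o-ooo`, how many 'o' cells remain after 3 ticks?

4

oo--ooo
ooo----
-oo-oo-
count of o: 4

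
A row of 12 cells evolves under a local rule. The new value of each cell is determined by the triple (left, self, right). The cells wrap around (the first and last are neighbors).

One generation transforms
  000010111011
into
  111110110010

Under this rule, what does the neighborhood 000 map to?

At position 1 the neighborhood is 000; the next row has 1 there.

1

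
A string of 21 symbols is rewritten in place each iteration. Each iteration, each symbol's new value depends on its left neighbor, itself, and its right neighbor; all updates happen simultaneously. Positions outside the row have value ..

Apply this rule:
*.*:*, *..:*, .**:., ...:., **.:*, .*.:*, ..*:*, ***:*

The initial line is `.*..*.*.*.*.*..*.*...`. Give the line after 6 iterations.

*******************..
.*******************.
*.*******************
**.******************
.**.*****************
*.**.****************

*.**.****************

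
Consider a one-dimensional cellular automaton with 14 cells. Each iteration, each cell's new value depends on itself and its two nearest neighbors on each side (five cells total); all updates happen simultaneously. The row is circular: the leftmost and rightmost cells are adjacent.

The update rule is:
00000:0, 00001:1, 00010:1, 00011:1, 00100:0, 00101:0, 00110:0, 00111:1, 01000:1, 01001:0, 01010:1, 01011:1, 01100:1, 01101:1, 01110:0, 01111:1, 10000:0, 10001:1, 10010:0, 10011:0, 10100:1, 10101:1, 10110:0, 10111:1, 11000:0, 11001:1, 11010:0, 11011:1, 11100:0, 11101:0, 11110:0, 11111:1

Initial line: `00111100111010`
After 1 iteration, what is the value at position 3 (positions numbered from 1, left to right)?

11110010100011
position 3 holds 1

1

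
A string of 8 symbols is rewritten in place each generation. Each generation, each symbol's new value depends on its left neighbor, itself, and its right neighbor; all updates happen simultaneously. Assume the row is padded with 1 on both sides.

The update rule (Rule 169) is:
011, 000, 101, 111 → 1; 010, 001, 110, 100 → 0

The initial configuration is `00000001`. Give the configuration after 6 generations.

10111111

01111101
11111011
11110111
11101111
11011111
10111111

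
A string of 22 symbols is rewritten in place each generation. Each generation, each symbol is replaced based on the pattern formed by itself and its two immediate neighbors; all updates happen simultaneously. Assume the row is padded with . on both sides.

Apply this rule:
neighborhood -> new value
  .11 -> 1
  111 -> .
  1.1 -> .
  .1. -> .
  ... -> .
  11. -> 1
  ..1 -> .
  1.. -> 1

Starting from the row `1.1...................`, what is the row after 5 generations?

.......1..............

...1..................
....1.................
.....1................
......1...............
.......1..............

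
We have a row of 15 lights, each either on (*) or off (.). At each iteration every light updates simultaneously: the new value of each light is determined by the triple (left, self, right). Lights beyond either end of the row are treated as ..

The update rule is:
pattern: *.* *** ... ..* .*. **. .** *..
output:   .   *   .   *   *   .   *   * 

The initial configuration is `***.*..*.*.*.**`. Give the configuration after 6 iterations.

*.*..**..**..**

**..****.*.*.*.
*.*****..*.*.**
*.****.***.*.*.
*.***..**..*.**
*.**.***.***.*.
*.*..**..**..**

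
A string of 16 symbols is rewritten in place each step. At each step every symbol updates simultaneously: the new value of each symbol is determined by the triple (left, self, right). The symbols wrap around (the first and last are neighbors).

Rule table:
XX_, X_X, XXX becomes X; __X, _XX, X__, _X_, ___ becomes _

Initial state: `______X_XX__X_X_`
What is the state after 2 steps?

________X_______

_______X_X___X__
________X_______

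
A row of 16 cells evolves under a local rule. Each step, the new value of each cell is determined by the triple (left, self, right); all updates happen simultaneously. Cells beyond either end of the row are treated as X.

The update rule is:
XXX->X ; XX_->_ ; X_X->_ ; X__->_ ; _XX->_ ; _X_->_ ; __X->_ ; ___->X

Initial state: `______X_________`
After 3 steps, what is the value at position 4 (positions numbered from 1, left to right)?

step 1: _XXXX___XXXXXXX_
step 2: __XX__X__XXXXX__
step 3: __________XXX___
position 4 holds _

_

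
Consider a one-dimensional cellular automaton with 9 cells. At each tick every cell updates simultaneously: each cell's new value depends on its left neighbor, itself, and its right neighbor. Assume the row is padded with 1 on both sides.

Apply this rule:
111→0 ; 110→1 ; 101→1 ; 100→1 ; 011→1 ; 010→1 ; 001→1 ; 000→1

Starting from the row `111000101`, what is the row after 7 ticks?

001111111

001111111
111000000
001111111  (repeats tick 1; period 2)
tick 7: 001111111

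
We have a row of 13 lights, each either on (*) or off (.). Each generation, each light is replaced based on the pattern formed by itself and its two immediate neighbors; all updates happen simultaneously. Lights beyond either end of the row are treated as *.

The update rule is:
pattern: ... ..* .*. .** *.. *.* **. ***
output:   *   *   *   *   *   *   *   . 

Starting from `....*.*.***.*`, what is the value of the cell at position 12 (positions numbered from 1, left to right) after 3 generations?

*

*********.***
........***..
*********.***
position 12 holds *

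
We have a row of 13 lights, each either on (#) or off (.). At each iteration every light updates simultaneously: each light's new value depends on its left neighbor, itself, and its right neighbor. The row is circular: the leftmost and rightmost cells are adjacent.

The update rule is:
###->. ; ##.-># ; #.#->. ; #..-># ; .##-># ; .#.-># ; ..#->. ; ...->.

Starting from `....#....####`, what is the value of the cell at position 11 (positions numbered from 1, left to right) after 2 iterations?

#

#...##...#..#
##..###..##.#
position 11 holds #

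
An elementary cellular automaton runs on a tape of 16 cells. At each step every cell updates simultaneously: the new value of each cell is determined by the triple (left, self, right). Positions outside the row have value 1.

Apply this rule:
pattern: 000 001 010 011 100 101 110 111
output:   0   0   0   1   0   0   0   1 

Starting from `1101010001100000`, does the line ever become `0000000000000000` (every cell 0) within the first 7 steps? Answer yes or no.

yes

1000000001000000
0000000000000000
all cells are 0 at step 2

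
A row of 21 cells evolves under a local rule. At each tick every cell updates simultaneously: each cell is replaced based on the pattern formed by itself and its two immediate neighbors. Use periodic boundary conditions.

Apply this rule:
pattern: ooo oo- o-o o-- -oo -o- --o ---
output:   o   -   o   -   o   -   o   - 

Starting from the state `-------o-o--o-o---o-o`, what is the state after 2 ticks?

-----o-o--o-o---o-o--

------o-o--o-o---o-o-
-----o-o--o-o---o-o--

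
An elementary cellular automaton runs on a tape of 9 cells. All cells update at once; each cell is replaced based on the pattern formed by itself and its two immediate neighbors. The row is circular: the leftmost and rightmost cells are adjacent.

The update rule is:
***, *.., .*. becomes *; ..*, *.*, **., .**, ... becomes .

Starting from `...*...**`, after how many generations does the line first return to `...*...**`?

*..**....
**...*...
..*..**..
..**...*.
....*..**
*...**...
**....*..
..*...**.
..**....*
*...*...*
.*..**...
.**...*..
...*..**.
...**...*
*....*..*
.*...**..
.**....*.
...*...**

18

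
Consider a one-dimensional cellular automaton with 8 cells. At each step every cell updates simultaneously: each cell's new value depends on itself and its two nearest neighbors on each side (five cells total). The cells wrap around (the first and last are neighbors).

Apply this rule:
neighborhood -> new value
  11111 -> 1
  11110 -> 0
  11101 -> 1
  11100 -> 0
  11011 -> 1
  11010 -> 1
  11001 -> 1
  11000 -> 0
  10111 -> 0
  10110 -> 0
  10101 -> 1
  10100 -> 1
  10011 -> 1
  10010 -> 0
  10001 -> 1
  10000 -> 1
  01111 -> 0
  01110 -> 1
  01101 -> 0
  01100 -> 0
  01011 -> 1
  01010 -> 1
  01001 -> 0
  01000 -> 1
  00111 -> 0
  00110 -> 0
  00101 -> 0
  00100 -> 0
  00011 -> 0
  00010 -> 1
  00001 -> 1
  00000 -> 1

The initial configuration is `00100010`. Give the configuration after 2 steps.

11101110

11011101
11101110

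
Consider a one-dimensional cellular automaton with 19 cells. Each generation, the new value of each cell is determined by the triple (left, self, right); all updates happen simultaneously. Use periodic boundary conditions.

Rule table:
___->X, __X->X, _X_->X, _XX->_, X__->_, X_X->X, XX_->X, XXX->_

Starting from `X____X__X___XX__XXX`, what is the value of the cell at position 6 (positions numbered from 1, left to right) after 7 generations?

generation 1: X_XXXX_XX_XX_X_X___
generation 2: XX___XX_XX_XXXXX_XX
generation 3: _X_XX_XX_XX____XX__
generation 4: XXX_XX_XX_X_XXX_X_X
generation 5: __XX_XX_XXXX__XXXX_
generation 6: XX_XX_XX___X_X___X_
generation 7: _XX_XX_X_XXXXX_XXXX
position 6 holds X

X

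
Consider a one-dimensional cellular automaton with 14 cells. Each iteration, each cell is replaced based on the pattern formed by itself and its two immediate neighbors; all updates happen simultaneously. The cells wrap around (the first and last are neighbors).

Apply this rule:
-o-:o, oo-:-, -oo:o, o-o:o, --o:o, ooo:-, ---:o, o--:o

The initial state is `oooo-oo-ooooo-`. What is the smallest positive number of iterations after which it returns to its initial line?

28

o---oo-oo----o
-oooo-oo-ooooo
oo---oo-oo----
o-oooo-oo-oooo
-oo---oo-oo---
oo-oooo-oo-ooo
--oo---oo-oo--
ooo-oooo-oo-oo
---oo---oo-oo-
oooo-oooo-oo-o
----oo---oo-oo
ooooo-oooo-oo-
o----oo---oo-o
-ooooo-oooo-oo
oo----oo---oo-
o-ooooo-oooo-o
-oo----oo---oo
oo-ooooo-oooo-
o-oo----oo---o
-oo-ooooo-oooo
oo-oo----oo---
o-oo-ooooo-ooo
-oo-oo----oo--
oo-oo-ooooo-oo
--oo-oo----oo-
ooo-oo-ooooo-o
---oo-oo----oo
oooo-oo-ooooo-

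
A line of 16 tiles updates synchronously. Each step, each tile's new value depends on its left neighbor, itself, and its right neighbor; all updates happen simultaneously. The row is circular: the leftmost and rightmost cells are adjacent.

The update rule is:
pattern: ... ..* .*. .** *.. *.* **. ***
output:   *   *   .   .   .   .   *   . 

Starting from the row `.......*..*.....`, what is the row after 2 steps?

*******..*..****
......*.*..*....

......*.*..*....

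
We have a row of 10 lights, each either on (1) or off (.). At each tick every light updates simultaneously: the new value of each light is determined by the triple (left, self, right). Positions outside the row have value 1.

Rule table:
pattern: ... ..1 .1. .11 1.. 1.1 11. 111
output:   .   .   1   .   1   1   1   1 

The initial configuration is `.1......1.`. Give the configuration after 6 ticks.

111.....11
1111.....1
11111.....
111111....
1111111...
11111111..

11111111..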